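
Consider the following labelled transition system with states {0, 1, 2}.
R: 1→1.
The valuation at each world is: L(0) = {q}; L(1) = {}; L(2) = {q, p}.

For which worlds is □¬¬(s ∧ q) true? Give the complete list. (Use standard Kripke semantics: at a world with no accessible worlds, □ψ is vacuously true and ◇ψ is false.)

Let φ = □¬¬(s ∧ q). Evaluate φ at each world:
  0 (successors ∅): φ is true.
  1 (successors {1}): φ is false.
  2 (successors ∅): φ is true.
For instance, at 1:
  At 1: □¬¬(s ∧ q) requires ¬¬(s ∧ q) at every successor {1}.
    ¬¬(s ∧ q) fails at 1, so □¬¬(s ∧ q) is false at 1.
Satisfying worlds: {0, 2}

0, 2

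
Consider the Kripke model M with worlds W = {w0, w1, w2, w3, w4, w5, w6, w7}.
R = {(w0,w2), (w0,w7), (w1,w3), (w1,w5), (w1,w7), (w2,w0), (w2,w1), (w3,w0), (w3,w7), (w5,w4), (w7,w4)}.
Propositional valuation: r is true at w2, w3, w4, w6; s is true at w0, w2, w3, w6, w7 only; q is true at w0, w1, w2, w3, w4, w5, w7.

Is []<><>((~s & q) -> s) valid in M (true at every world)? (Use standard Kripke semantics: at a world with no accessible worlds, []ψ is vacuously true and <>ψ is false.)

Let φ = []<><>((~s & q) -> s). Evaluate φ at each world:
  w0 (successors {w2, w7}): φ is false.
  w1 (successors {w3, w5, w7}): φ is false.
  w2 (successors {w0, w1}): φ is true.
  w3 (successors {w0, w7}): φ is false.
  w4 (successors ∅): φ is true.
  w5 (successors {w4}): φ is false.
  w6 (successors ∅): φ is true.
  w7 (successors {w4}): φ is false.
Detail at w0 (counterexample):
  At w0: []<><>((~s & q) -> s) requires <><>((~s & q) -> s) at every successor {w2, w7}.
    <><>((~s & q) -> s) fails at w7, so []<><>((~s & q) -> s) is false at w0.
      At w7: <><>((~s & q) -> s) requires <>((~s & q) -> s) at some successor in {w4}.
        At w4: <>((~s & q) -> s) is false.
      So <><>((~s & q) -> s) is false at w7.

No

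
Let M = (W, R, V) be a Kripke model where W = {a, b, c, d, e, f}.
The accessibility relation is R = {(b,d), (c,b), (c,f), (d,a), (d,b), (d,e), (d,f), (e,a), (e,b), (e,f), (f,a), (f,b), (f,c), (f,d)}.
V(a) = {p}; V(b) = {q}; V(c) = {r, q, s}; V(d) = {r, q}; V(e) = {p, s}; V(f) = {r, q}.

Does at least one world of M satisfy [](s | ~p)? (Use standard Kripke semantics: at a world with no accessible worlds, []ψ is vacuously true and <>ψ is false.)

Yes

Let φ = [](s | ~p). Evaluate φ at each world:
  a (successors ∅): φ is true.
  b (successors {d}): φ is true.
  c (successors {b, f}): φ is true.
  d (successors {a, b, e, f}): φ is false.
  e (successors {a, b, f}): φ is false.
  f (successors {a, b, c, d}): φ is false.
Detail at a (witness):
  At a: no accessible worlds, so [](s | ~p) holds vacuously.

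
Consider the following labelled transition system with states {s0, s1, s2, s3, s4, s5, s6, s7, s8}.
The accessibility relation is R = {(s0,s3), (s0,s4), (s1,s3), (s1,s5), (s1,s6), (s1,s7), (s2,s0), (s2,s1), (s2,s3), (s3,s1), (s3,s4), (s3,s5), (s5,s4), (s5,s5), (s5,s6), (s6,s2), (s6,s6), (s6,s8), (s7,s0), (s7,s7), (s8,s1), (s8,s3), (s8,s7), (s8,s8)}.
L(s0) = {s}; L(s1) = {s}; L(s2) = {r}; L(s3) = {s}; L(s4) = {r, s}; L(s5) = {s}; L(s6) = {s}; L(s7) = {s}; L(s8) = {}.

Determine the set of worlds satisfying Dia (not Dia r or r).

s0, s1, s2, s3, s5, s6, s7, s8

Recall that Dia ψ holds at a world iff ψ holds at some accessible world.
Let φ = Dia (not Dia r or r). Evaluate φ at each world:
  s0 (successors {s3, s4}): φ is true.
  s1 (successors {s3, s5, s6, s7}): φ is true.
  s2 (successors {s0, s1, s3}): φ is true.
  s3 (successors {s1, s4, s5}): φ is true.
  s4 (successors ∅): φ is false.
  s5 (successors {s4, s5, s6}): φ is true.
  s6 (successors {s2, s6, s8}): φ is true.
  s7 (successors {s0, s7}): φ is true.
  s8 (successors {s1, s3, s7, s8}): φ is true.
For instance, at s6:
  At s6: Dia (not Dia r or r) requires not Dia r or r at some successor in {s2, s6, s8}.
    not Dia r or r holds at s2, so Dia (not Dia r or r) is true at s6.
      At s2: not Dia r is true, r is true, so not Dia r or r is true.
Satisfying worlds: {s0, s1, s2, s3, s5, s6, s7, s8}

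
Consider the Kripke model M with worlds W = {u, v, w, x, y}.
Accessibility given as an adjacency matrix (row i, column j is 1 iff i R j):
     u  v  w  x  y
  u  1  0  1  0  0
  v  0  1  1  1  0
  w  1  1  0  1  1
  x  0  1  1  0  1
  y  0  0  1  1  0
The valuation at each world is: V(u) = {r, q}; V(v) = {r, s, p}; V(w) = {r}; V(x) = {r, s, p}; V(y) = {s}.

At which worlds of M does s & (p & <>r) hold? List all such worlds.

v, x

Let φ = s & (p & <>r). Evaluate φ at each world:
  u (successors {u, w}): φ is false.
  v (successors {v, w, x}): φ is true.
  w (successors {u, v, x, y}): φ is false.
  x (successors {v, w, y}): φ is true.
  y (successors {w, x}): φ is false.
For instance, at w:
  At w: s is false, p & <>r is false, so s & (p & <>r) is false.
    At w: p is false, <>r is true, so p & <>r is false.
      At w: <>r requires r at some successor in {u, v, x, y}.
        r holds at u, so <>r is true at w.
Satisfying worlds: {v, x}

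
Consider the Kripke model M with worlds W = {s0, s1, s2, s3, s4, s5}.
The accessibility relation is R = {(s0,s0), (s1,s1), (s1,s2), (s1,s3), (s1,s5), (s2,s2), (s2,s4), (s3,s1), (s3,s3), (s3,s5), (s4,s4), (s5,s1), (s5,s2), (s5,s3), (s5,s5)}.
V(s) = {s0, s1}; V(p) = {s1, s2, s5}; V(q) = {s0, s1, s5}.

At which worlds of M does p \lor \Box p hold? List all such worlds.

s1, s2, s5

Let φ = p \lor \Box p. Evaluate φ at each world:
  s0 (successors {s0}): φ is false.
  s1 (successors {s1, s2, s3, s5}): φ is true.
  s2 (successors {s2, s4}): φ is true.
  s3 (successors {s1, s3, s5}): φ is false.
  s4 (successors {s4}): φ is false.
  s5 (successors {s1, s2, s3, s5}): φ is true.
For instance, at s5:
  At s5: p is true, \Box p is false, so p \lor \Box p is true.
    At s5: \Box p requires p at every successor {s1, s2, s3, s5}.
      p fails at s3, so \Box p is false at s5.
Satisfying worlds: {s1, s2, s5}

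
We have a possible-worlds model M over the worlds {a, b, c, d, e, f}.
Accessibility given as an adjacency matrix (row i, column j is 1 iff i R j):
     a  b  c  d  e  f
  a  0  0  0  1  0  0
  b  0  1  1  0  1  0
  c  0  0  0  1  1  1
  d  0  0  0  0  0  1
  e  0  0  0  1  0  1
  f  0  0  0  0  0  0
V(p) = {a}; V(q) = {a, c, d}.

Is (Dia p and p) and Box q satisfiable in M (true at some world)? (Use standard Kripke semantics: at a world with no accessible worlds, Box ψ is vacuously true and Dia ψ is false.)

Let φ = (Dia p and p) and Box q. Evaluate φ at each world:
  a (successors {d}): φ is false.
  b (successors {b, c, e}): φ is false.
  c (successors {d, e, f}): φ is false.
  d (successors {f}): φ is false.
  e (successors {d, f}): φ is false.
  f (successors ∅): φ is false.
For instance, at b:
  At b: Dia p and p is false, Box q is false, so (Dia p and p) and Box q is false.
    At b: Dia p is false, p is false, so Dia p and p is false.
      At b: Dia p requires p at some successor in {b, c, e}.
        At b: p is false.
        At c: p is false.
        At e: p is false.
      So Dia p is false at b.
    At b: Box q requires q at every successor {b, c, e}.
      q fails at b, so Box q is false at b.

No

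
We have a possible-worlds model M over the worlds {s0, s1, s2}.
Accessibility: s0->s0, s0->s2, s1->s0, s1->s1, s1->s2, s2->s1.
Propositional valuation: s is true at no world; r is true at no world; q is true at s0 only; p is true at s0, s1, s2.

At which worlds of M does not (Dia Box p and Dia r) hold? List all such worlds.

Recall that Box ψ holds at a world iff ψ holds at every accessible world, and Dia ψ holds iff ψ holds at some accessible world.
Let φ = not (Dia Box p and Dia r). Evaluate φ at each world:
  s0 (successors {s0, s2}): φ is true.
  s1 (successors {s0, s1, s2}): φ is true.
  s2 (successors {s1}): φ is true.
For instance, at s1:
  At s1: Dia Box p and Dia r is false, so not (Dia Box p and Dia r) is true.
    At s1: Dia Box p is true, Dia r is false, so Dia Box p and Dia r is false.
      At s1: Dia Box p requires Box p at some successor in {s0, s1, s2}.
        Box p holds at s0, so Dia Box p is true at s1.
      At s1: Dia r requires r at some successor in {s0, s1, s2}.
        At s0: r is false.
        At s1: r is false.
        At s2: r is false.
      So Dia r is false at s1.
Satisfying worlds: {s0, s1, s2}

s0, s1, s2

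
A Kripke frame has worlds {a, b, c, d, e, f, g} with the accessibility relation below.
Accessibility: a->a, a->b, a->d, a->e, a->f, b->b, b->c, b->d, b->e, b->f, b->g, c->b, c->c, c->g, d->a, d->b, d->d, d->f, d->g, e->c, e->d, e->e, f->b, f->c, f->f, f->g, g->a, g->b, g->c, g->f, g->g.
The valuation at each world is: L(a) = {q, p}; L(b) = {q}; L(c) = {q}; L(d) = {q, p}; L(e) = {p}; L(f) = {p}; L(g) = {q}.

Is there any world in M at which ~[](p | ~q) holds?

Yes

Let φ = ~[](p | ~q). Evaluate φ at each world:
  a (successors {a, b, d, e, f}): φ is true.
  b (successors {b, c, d, e, f, g}): φ is true.
  c (successors {b, c, g}): φ is true.
  d (successors {a, b, d, f, g}): φ is true.
  e (successors {c, d, e}): φ is true.
  f (successors {b, c, f, g}): φ is true.
  g (successors {a, b, c, f, g}): φ is true.
Detail at a (witness):
  At a: [](p | ~q) is false, so ~[](p | ~q) is true.
    At a: [](p | ~q) requires p | ~q at every successor {a, b, d, e, f}.
      p | ~q fails at b, so [](p | ~q) is false at a.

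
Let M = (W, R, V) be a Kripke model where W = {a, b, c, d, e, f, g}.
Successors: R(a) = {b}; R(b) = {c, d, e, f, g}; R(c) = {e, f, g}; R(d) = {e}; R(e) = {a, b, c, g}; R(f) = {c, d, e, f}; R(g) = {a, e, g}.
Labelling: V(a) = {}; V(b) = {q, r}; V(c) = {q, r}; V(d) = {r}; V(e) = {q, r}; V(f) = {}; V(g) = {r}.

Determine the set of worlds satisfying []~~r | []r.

a, d

Let φ = []~~r | []r. Evaluate φ at each world:
  a (successors {b}): φ is true.
  b (successors {c, d, e, f, g}): φ is false.
  c (successors {e, f, g}): φ is false.
  d (successors {e}): φ is true.
  e (successors {a, b, c, g}): φ is false.
  f (successors {c, d, e, f}): φ is false.
  g (successors {a, e, g}): φ is false.
For instance, at g:
  At g: []~~r is false, []r is false, so []~~r | []r is false.
    At g: []~~r requires ~~r at every successor {a, e, g}.
      ~~r fails at a, so []~~r is false at g.
    At g: []r requires r at every successor {a, e, g}.
      r fails at a, so []r is false at g.
Satisfying worlds: {a, d}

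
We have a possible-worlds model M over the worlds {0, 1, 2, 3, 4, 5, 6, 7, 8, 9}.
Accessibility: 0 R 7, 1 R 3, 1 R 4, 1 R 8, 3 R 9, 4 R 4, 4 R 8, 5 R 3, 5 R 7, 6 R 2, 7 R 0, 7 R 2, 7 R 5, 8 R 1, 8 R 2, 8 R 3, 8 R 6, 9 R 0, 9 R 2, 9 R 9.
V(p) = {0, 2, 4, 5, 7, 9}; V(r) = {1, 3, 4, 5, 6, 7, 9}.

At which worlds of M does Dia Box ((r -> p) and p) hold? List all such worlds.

0, 1, 3, 5, 6, 7, 8, 9

Let φ = Dia Box ((r -> p) and p). Evaluate φ at each world:
  0 (successors {7}): φ is true.
  1 (successors {3, 4, 8}): φ is true.
  2 (successors ∅): φ is false.
  3 (successors {9}): φ is true.
  4 (successors {4, 8}): φ is false.
  5 (successors {3, 7}): φ is true.
  6 (successors {2}): φ is true.
  7 (successors {0, 2, 5}): φ is true.
  8 (successors {1, 2, 3, 6}): φ is true.
  9 (successors {0, 2, 9}): φ is true.
For instance, at 3:
  At 3: Dia Box ((r -> p) and p) requires Box ((r -> p) and p) at some successor in {9}.
    Box ((r -> p) and p) holds at 9, so Dia Box ((r -> p) and p) is true at 3.
      At 9: Box ((r -> p) and p) requires (r -> p) and p at every successor {0, 2, 9}.
        At 0: (r -> p) and p is true.
        At 2: (r -> p) and p is true.
        At 9: (r -> p) and p is true.
      So Box ((r -> p) and p) is true at 9.
Satisfying worlds: {0, 1, 3, 5, 6, 7, 8, 9}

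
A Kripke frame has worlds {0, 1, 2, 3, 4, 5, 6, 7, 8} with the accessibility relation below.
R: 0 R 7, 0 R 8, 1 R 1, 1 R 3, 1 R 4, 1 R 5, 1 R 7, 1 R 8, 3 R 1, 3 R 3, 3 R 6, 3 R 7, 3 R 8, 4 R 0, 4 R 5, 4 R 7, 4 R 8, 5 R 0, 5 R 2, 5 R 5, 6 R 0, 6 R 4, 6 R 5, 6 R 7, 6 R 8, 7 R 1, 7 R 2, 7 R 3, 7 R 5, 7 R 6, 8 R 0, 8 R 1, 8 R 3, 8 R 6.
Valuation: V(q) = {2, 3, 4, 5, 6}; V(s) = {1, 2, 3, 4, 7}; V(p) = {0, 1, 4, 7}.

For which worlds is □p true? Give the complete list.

Let φ = □p. Evaluate φ at each world:
  0 (successors {7, 8}): φ is false.
  1 (successors {1, 3, 4, 5, 7, 8}): φ is false.
  2 (successors ∅): φ is true.
  3 (successors {1, 3, 6, 7, 8}): φ is false.
  4 (successors {0, 5, 7, 8}): φ is false.
  5 (successors {0, 2, 5}): φ is false.
  6 (successors {0, 4, 5, 7, 8}): φ is false.
  7 (successors {1, 2, 3, 5, 6}): φ is false.
  8 (successors {0, 1, 3, 6}): φ is false.
For instance, at 3:
  At 3: □p requires p at every successor {1, 3, 6, 7, 8}.
    p fails at 3, so □p is false at 3.
Satisfying worlds: {2}

2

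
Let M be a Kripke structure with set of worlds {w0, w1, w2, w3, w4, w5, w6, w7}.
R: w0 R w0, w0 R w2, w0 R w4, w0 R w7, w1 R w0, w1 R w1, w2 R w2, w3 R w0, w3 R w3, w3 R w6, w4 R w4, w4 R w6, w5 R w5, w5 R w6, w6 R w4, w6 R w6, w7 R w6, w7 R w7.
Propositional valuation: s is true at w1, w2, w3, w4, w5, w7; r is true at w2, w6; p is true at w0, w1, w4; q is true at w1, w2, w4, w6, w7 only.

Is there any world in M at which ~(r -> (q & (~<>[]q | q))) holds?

No

Let φ = ~(r -> (q & (~<>[]q | q))). Evaluate φ at each world:
  w0 (successors {w0, w2, w4, w7}): φ is false.
  w1 (successors {w0, w1}): φ is false.
  w2 (successors {w2}): φ is false.
  w3 (successors {w0, w3, w6}): φ is false.
  w4 (successors {w4, w6}): φ is false.
  w5 (successors {w5, w6}): φ is false.
  w6 (successors {w4, w6}): φ is false.
  w7 (successors {w6, w7}): φ is false.
For instance, at w6:
  At w6: r -> (q & (~<>[]q | q)) is true, so ~(r -> (q & (~<>[]q | q))) is false.
    At w6: r is true, q & (~<>[]q | q) is true, so r -> (q & (~<>[]q | q)) is true.
      At w6: q is true, ~<>[]q | q is true, so q & (~<>[]q | q) is true.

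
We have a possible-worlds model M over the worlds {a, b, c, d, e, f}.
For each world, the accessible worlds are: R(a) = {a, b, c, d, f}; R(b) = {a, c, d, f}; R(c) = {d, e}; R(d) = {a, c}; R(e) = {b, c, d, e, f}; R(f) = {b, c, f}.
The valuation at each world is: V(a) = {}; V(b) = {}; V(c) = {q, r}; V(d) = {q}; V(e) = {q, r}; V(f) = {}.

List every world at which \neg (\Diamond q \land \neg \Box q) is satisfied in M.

c

Let φ = \neg (\Diamond q \land \neg \Box q). Evaluate φ at each world:
  a (successors {a, b, c, d, f}): φ is false.
  b (successors {a, c, d, f}): φ is false.
  c (successors {d, e}): φ is true.
  d (successors {a, c}): φ is false.
  e (successors {b, c, d, e, f}): φ is false.
  f (successors {b, c, f}): φ is false.
For instance, at f:
  At f: \Diamond q \land \neg \Box q is true, so \neg (\Diamond q \land \neg \Box q) is false.
    At f: \Diamond q is true, \neg \Box q is true, so \Diamond q \land \neg \Box q is true.
      At f: \Diamond q requires q at some successor in {b, c, f}.
        q holds at c, so \Diamond q is true at f.
      At f: \Box q is false, so \neg \Box q is true.
Satisfying worlds: {c}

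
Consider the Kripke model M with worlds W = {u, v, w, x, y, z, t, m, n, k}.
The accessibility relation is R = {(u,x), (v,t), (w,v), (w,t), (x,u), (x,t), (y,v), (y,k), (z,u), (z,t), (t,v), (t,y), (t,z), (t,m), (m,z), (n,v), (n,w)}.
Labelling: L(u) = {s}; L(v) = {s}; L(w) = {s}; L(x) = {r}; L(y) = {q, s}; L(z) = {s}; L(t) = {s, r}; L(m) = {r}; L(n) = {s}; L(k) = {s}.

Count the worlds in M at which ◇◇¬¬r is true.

Recall that ◇ψ holds at a world iff ψ holds at some accessible world.
Let φ = ◇◇¬¬r. Evaluate φ at each world:
  u (successors {x}): φ is true.
  v (successors {t}): φ is true.
  w (successors {v, t}): φ is true.
  x (successors {u, t}): φ is true.
  y (successors {v, k}): φ is true.
  z (successors {u, t}): φ is true.
  t (successors {v, y, z, m}): φ is true.
  m (successors {z}): φ is true.
  n (successors {v, w}): φ is true.
  k (successors ∅): φ is false.
For instance, at y:
  At y: ◇◇¬¬r requires ◇¬¬r at some successor in {v, k}.
    ◇¬¬r holds at v, so ◇◇¬¬r is true at y.
      At v: ◇¬¬r requires ¬¬r at some successor in {t}.
        ¬¬r holds at t, so ◇¬¬r is true at v.
Satisfying worlds: {u, v, w, x, y, z, t, m, n}

9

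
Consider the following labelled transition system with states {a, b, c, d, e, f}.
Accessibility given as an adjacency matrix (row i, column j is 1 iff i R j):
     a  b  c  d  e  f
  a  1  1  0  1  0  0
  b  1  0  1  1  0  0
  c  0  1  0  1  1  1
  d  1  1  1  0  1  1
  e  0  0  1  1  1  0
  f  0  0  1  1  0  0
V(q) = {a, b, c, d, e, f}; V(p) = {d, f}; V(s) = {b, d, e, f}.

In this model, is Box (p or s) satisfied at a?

At a: Box (p or s) requires p or s at every successor {a, b, d}.
  p or s fails at a, so Box (p or s) is false at a.

No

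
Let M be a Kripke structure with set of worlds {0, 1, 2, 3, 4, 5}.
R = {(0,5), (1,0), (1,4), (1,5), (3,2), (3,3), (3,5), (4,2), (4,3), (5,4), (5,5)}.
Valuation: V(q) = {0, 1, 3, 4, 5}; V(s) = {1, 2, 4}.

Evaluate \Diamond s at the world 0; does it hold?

No

At 0: \Diamond s requires s at some successor in {5}.
  At 5: s is false.
So \Diamond s is false at 0.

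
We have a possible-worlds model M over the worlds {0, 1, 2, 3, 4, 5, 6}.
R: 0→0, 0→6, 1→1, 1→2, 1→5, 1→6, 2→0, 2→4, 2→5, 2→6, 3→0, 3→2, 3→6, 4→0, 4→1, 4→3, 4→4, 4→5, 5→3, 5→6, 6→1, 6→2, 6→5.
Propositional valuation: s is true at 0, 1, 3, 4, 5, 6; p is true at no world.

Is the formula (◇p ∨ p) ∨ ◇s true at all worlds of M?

Yes

Let φ = (◇p ∨ p) ∨ ◇s. Evaluate φ at each world:
  0 (successors {0, 6}): φ is true.
  1 (successors {1, 2, 5, 6}): φ is true.
  2 (successors {0, 4, 5, 6}): φ is true.
  3 (successors {0, 2, 6}): φ is true.
  4 (successors {0, 1, 3, 4, 5}): φ is true.
  5 (successors {3, 6}): φ is true.
  6 (successors {1, 2, 5}): φ is true.
For instance, at 2:
  At 2: ◇p ∨ p is false, ◇s is true, so (◇p ∨ p) ∨ ◇s is true.
    At 2: ◇p is false, p is false, so ◇p ∨ p is false.
      At 2: ◇p requires p at some successor in {0, 4, 5, 6}.
        At 0: p is false.
        At 4: p is false.
        At 5: p is false.
        At 6: p is false.
      So ◇p is false at 2.
    At 2: ◇s requires s at some successor in {0, 4, 5, 6}.
      s holds at 0, so ◇s is true at 2.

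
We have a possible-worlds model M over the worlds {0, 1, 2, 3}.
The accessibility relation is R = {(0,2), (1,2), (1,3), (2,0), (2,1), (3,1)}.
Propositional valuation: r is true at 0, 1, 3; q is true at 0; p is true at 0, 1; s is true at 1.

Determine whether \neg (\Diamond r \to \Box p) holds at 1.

At 1: \Diamond r \to \Box p is false, so \neg (\Diamond r \to \Box p) is true.
  At 1: \Diamond r is true, \Box p is false, so \Diamond r \to \Box p is false.
    At 1: \Diamond r requires r at some successor in {2, 3}.
      r holds at 3, so \Diamond r is true at 1.
    At 1: \Box p requires p at every successor {2, 3}.
      p fails at 2, so \Box p is false at 1.

Yes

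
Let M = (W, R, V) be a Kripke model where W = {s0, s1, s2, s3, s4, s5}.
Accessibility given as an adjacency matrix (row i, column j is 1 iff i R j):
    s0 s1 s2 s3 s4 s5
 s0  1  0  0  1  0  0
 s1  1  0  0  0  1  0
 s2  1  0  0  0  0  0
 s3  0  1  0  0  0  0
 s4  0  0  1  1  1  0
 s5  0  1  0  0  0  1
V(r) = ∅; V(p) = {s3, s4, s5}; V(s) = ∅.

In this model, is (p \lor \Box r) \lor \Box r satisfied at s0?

No

At s0: p \lor \Box r is false, \Box r is false, so (p \lor \Box r) \lor \Box r is false.
  At s0: p is false, \Box r is false, so p \lor \Box r is false.
    At s0: \Box r requires r at every successor {s0, s3}.
      r fails at s0, so \Box r is false at s0.
  At s0: \Box r requires r at every successor {s0, s3}.
    r fails at s0, so \Box r is false at s0.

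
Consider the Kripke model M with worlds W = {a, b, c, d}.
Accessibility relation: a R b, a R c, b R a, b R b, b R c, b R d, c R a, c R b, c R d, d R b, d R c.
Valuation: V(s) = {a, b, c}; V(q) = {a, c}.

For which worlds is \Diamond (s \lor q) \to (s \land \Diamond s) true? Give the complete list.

Let φ = \Diamond (s \lor q) \to (s \land \Diamond s). Evaluate φ at each world:
  a (successors {b, c}): φ is true.
  b (successors {a, b, c, d}): φ is true.
  c (successors {a, b, d}): φ is true.
  d (successors {b, c}): φ is false.
For instance, at b:
  At b: \Diamond (s \lor q) is true, s \land \Diamond s is true, so \Diamond (s \lor q) \to (s \land \Diamond s) is true.
    At b: \Diamond (s \lor q) requires s \lor q at some successor in {a, b, c, d}.
      s \lor q holds at a, so \Diamond (s \lor q) is true at b.
    At b: s is true, \Diamond s is true, so s \land \Diamond s is true.
      At b: \Diamond s requires s at some successor in {a, b, c, d}.
        s holds at a, so \Diamond s is true at b.
Satisfying worlds: {a, b, c}

a, b, c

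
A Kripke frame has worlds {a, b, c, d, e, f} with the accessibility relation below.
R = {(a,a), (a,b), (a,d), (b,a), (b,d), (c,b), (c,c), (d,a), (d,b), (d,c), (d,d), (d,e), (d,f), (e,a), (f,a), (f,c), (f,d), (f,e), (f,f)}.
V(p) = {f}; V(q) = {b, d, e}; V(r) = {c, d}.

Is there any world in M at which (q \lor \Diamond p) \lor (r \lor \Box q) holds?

Recall that \Box ψ holds at a world iff ψ holds at every accessible world, and \Diamond ψ holds iff ψ holds at some accessible world.
Let φ = (q \lor \Diamond p) \lor (r \lor \Box q). Evaluate φ at each world:
  a (successors {a, b, d}): φ is false.
  b (successors {a, d}): φ is true.
  c (successors {b, c}): φ is true.
  d (successors {a, b, c, d, e, f}): φ is true.
  e (successors {a}): φ is true.
  f (successors {a, c, d, e, f}): φ is true.
Detail at b (witness):
  At b: q \lor \Diamond p is true, r \lor \Box q is false, so (q \lor \Diamond p) \lor (r \lor \Box q) is true.
    At b: q is true, \Diamond p is false, so q \lor \Diamond p is true.
      At b: \Diamond p requires p at some successor in {a, d}.
        At a: p is false.
        At d: p is false.
      So \Diamond p is false at b.
    At b: r is false, \Box q is false, so r \lor \Box q is false.
      At b: \Box q requires q at every successor {a, d}.
        q fails at a, so \Box q is false at b.

Yes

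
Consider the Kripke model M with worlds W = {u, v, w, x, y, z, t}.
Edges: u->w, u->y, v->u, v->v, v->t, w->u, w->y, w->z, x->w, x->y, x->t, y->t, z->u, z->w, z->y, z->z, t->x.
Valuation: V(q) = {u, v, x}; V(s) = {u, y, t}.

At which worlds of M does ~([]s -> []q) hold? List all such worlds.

y

Let φ = ~([]s -> []q). Evaluate φ at each world:
  u (successors {w, y}): φ is false.
  v (successors {u, v, t}): φ is false.
  w (successors {u, y, z}): φ is false.
  x (successors {w, y, t}): φ is false.
  y (successors {t}): φ is true.
  z (successors {u, w, y, z}): φ is false.
  t (successors {x}): φ is false.
For instance, at x:
  At x: []s -> []q is true, so ~([]s -> []q) is false.
    At x: []s is false, []q is false, so []s -> []q is true.
      At x: []s requires s at every successor {w, y, t}.
        s fails at w, so []s is false at x.
      At x: []q requires q at every successor {w, y, t}.
        q fails at w, so []q is false at x.
Satisfying worlds: {y}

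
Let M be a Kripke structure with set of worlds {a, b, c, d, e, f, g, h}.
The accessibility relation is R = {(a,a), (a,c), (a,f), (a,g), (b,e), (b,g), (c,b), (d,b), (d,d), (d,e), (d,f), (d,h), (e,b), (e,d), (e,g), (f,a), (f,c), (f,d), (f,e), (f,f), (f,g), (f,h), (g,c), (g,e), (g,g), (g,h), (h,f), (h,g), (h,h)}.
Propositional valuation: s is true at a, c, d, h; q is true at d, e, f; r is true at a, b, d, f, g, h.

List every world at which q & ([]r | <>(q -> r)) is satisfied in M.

Let φ = q & ([]r | <>(q -> r)). Evaluate φ at each world:
  a (successors {a, c, f, g}): φ is false.
  b (successors {e, g}): φ is false.
  c (successors {b}): φ is false.
  d (successors {b, d, e, f, h}): φ is true.
  e (successors {b, d, g}): φ is true.
  f (successors {a, c, d, e, f, g, h}): φ is true.
  g (successors {c, e, g, h}): φ is false.
  h (successors {f, g, h}): φ is false.
For instance, at e:
  At e: q is true, []r | <>(q -> r) is true, so q & ([]r | <>(q -> r)) is true.
    At e: []r is true, <>(q -> r) is true, so []r | <>(q -> r) is true.
      At e: []r requires r at every successor {b, d, g}.
        At b: r is true.
        At d: r is true.
        At g: r is true.
      So []r is true at e.
      At e: <>(q -> r) requires q -> r at some successor in {b, d, g}.
        q -> r holds at b, so <>(q -> r) is true at e.
Satisfying worlds: {d, e, f}

d, e, f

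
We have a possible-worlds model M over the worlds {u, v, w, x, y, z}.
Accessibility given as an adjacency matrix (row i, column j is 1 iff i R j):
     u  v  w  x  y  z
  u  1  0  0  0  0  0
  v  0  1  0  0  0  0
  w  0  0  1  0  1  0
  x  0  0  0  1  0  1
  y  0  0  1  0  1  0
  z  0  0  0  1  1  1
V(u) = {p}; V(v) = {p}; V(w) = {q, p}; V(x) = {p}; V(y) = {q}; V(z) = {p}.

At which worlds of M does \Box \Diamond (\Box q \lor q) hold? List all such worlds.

w, y

Let φ = \Box \Diamond (\Box q \lor q). Evaluate φ at each world:
  u (successors {u}): φ is false.
  v (successors {v}): φ is false.
  w (successors {w, y}): φ is true.
  x (successors {x, z}): φ is false.
  y (successors {w, y}): φ is true.
  z (successors {x, y, z}): φ is false.
For instance, at w:
  At w: \Box \Diamond (\Box q \lor q) requires \Diamond (\Box q \lor q) at every successor {w, y}.
      At w: \Diamond (\Box q \lor q) requires \Box q \lor q at some successor in {w, y}.
        \Box q \lor q holds at w, so \Diamond (\Box q \lor q) is true at w.
      At y: \Diamond (\Box q \lor q) requires \Box q \lor q at some successor in {w, y}.
        \Box q \lor q holds at w, so \Diamond (\Box q \lor q) is true at y.
  So \Box \Diamond (\Box q \lor q) is true at w.
Satisfying worlds: {w, y}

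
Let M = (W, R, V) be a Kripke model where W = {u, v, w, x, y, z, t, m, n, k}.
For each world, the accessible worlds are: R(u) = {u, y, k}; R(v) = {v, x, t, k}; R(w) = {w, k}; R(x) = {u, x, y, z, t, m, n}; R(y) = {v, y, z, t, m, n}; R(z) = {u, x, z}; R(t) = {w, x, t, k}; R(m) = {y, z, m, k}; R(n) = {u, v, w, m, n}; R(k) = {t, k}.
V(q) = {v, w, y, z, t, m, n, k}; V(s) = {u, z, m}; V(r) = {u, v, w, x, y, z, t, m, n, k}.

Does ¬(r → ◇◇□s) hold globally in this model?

Yes

Let φ = ¬(r → ◇◇□s). Evaluate φ at each world:
  u (successors {u, y, k}): φ is true.
  v (successors {v, x, t, k}): φ is true.
  w (successors {w, k}): φ is true.
  x (successors {u, x, y, z, t, m, n}): φ is true.
  y (successors {v, y, z, t, m, n}): φ is true.
  z (successors {u, x, z}): φ is true.
  t (successors {w, x, t, k}): φ is true.
  m (successors {y, z, m, k}): φ is true.
  n (successors {u, v, w, m, n}): φ is true.
  k (successors {t, k}): φ is true.
For instance, at z:
  At z: r → ◇◇□s is false, so ¬(r → ◇◇□s) is true.
    At z: r is true, ◇◇□s is false, so r → ◇◇□s is false.
      At z: ◇◇□s requires ◇□s at some successor in {u, x, z}.
        At u: ◇□s is false.
        At x: ◇□s is false.
        At z: ◇□s is false.
      So ◇◇□s is false at z.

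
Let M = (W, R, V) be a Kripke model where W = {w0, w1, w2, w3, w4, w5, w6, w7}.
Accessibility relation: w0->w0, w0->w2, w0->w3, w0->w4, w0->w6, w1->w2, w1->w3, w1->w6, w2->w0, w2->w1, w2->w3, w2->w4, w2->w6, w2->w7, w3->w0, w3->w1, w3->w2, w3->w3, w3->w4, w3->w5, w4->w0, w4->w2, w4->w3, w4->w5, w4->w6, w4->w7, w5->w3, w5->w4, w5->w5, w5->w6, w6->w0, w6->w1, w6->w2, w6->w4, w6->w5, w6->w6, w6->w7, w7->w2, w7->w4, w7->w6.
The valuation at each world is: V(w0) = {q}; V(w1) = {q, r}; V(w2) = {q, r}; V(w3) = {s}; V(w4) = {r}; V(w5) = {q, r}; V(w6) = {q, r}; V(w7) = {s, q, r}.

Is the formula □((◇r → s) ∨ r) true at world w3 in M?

At w3: □((◇r → s) ∨ r) requires (◇r → s) ∨ r at every successor {w0, w1, w2, w3, w4, w5}.
  (◇r → s) ∨ r fails at w0, so □((◇r → s) ∨ r) is false at w3.
    At w0: ◇r → s is false, r is false, so (◇r → s) ∨ r is false.
      At w0: ◇r is true, s is false, so ◇r → s is false.

No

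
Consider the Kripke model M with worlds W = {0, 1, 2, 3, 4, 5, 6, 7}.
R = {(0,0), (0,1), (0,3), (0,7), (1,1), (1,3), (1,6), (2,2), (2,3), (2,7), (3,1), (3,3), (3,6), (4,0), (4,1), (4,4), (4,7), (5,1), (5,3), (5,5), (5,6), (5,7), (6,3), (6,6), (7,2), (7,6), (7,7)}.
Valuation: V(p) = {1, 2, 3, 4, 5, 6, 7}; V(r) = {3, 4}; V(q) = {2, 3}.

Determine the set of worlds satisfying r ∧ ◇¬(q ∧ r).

3, 4

Let φ = r ∧ ◇¬(q ∧ r). Evaluate φ at each world:
  0 (successors {0, 1, 3, 7}): φ is false.
  1 (successors {1, 3, 6}): φ is false.
  2 (successors {2, 3, 7}): φ is false.
  3 (successors {1, 3, 6}): φ is true.
  4 (successors {0, 1, 4, 7}): φ is true.
  5 (successors {1, 3, 5, 6, 7}): φ is false.
  6 (successors {3, 6}): φ is false.
  7 (successors {2, 6, 7}): φ is false.
For instance, at 7:
  At 7: r is false, ◇¬(q ∧ r) is true, so r ∧ ◇¬(q ∧ r) is false.
    At 7: ◇¬(q ∧ r) requires ¬(q ∧ r) at some successor in {2, 6, 7}.
      ¬(q ∧ r) holds at 2, so ◇¬(q ∧ r) is true at 7.
Satisfying worlds: {3, 4}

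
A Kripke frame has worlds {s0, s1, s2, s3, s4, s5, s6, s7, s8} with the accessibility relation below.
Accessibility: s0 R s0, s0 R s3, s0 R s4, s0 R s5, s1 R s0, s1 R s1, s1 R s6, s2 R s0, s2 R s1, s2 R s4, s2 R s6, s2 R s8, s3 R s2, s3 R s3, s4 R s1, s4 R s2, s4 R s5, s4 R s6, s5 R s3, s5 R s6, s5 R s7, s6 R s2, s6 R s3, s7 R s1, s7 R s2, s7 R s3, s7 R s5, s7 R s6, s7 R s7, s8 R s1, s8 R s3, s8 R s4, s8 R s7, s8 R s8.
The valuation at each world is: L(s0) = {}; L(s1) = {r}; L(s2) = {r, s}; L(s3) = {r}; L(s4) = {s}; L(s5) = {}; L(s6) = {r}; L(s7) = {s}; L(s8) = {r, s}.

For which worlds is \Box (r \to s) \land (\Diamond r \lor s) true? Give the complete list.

none

Recall that \Box ψ holds at a world iff ψ holds at every accessible world, and \Diamond ψ holds iff ψ holds at some accessible world.
Let φ = \Box (r \to s) \land (\Diamond r \lor s). Evaluate φ at each world:
  s0 (successors {s0, s3, s4, s5}): φ is false.
  s1 (successors {s0, s1, s6}): φ is false.
  s2 (successors {s0, s1, s4, s6, s8}): φ is false.
  s3 (successors {s2, s3}): φ is false.
  s4 (successors {s1, s2, s5, s6}): φ is false.
  s5 (successors {s3, s6, s7}): φ is false.
  s6 (successors {s2, s3}): φ is false.
  s7 (successors {s1, s2, s3, s5, s6, s7}): φ is false.
  s8 (successors {s1, s3, s4, s7, s8}): φ is false.
For instance, at s4:
  At s4: \Box (r \to s) is false, \Diamond r \lor s is true, so \Box (r \to s) \land (\Diamond r \lor s) is false.
    At s4: \Box (r \to s) requires r \to s at every successor {s1, s2, s5, s6}.
      r \to s fails at s1, so \Box (r \to s) is false at s4.
    At s4: \Diamond r is true, s is true, so \Diamond r \lor s is true.
      At s4: \Diamond r requires r at some successor in {s1, s2, s5, s6}.
        r holds at s1, so \Diamond r is true at s4.
Satisfying worlds: none.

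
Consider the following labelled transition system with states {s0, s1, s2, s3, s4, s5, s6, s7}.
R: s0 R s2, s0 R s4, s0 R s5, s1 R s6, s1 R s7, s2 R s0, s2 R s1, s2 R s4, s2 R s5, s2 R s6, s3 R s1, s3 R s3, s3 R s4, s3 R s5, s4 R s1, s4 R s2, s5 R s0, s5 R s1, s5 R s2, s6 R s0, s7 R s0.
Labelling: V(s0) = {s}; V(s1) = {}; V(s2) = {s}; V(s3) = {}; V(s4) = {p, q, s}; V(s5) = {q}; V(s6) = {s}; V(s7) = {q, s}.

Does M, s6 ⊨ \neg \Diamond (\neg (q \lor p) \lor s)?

No

At s6: \Diamond (\neg (q \lor p) \lor s) is true, so \neg \Diamond (\neg (q \lor p) \lor s) is false.
  At s6: \Diamond (\neg (q \lor p) \lor s) requires \neg (q \lor p) \lor s at some successor in {s0}.
    \neg (q \lor p) \lor s holds at s0, so \Diamond (\neg (q \lor p) \lor s) is true at s6.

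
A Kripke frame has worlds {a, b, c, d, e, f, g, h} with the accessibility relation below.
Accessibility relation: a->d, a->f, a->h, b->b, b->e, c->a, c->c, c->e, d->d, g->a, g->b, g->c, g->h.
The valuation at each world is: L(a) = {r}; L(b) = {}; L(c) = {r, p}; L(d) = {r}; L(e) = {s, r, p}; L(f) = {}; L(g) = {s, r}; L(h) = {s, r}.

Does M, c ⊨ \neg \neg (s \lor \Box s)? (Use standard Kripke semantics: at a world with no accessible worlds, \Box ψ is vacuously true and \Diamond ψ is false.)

At c: \neg (s \lor \Box s) is true, so \neg \neg (s \lor \Box s) is false.
  At c: s \lor \Box s is false, so \neg (s \lor \Box s) is true.
    At c: s is false, \Box s is false, so s \lor \Box s is false.
      At c: \Box s requires s at every successor {a, c, e}.
        s fails at a, so \Box s is false at c.

No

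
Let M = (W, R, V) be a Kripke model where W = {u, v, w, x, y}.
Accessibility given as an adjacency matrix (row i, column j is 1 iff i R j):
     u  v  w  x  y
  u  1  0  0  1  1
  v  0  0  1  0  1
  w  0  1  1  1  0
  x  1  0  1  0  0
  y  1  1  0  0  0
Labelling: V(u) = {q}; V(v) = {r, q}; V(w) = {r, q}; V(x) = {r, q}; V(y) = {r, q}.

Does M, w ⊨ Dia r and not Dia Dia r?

At w: Dia r is true, not Dia Dia r is false, so Dia r and not Dia Dia r is false.
  At w: Dia r requires r at some successor in {v, w, x}.
    r holds at v, so Dia r is true at w.
  At w: Dia Dia r is true, so not Dia Dia r is false.
    At w: Dia Dia r requires Dia r at some successor in {v, w, x}.
      Dia r holds at v, so Dia Dia r is true at w.

No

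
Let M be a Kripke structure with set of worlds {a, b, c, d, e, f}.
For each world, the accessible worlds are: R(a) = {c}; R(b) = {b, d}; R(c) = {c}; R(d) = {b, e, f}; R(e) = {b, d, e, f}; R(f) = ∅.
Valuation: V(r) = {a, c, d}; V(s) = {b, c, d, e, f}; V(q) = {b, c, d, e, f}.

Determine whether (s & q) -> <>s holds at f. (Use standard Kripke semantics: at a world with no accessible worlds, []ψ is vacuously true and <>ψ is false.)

No

Recall that <>ψ holds at a world iff ψ holds at some accessible world.
At f: s & q is true, <>s is false, so (s & q) -> <>s is false.
  At f: no accessible worlds, so <>s is false.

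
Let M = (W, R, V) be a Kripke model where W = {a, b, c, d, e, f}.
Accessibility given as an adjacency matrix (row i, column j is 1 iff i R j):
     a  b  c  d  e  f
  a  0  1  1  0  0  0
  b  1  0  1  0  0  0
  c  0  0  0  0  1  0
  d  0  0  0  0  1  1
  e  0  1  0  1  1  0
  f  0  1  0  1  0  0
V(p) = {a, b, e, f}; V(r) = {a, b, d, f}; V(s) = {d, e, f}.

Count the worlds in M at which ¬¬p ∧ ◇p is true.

4

Recall that ◇ψ holds at a world iff ψ holds at some accessible world.
Let φ = ¬¬p ∧ ◇p. Evaluate φ at each world:
  a (successors {b, c}): φ is true.
  b (successors {a, c}): φ is true.
  c (successors {e}): φ is false.
  d (successors {e, f}): φ is false.
  e (successors {b, d, e}): φ is true.
  f (successors {b, d}): φ is true.
For instance, at c:
  At c: ¬¬p is false, ◇p is true, so ¬¬p ∧ ◇p is false.
    At c: ◇p requires p at some successor in {e}.
      p holds at e, so ◇p is true at c.
Satisfying worlds: {a, b, e, f}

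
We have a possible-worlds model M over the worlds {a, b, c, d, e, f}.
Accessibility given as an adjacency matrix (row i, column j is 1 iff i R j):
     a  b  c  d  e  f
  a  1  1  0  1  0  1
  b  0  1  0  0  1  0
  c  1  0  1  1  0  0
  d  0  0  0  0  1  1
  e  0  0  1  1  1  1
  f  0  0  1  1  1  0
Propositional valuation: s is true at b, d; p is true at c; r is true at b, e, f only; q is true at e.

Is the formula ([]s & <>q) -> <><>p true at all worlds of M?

Yes

Let φ = ([]s & <>q) -> <><>p. Evaluate φ at each world:
  a (successors {a, b, d, f}): φ is true.
  b (successors {b, e}): φ is true.
  c (successors {a, c, d}): φ is true.
  d (successors {e, f}): φ is true.
  e (successors {c, d, e, f}): φ is true.
  f (successors {c, d, e}): φ is true.
For instance, at e:
  At e: []s & <>q is false, <><>p is true, so ([]s & <>q) -> <><>p is true.
    At e: []s is false, <>q is true, so []s & <>q is false.
      At e: []s requires s at every successor {c, d, e, f}.
        s fails at c, so []s is false at e.
      At e: <>q requires q at some successor in {c, d, e, f}.
        q holds at e, so <>q is true at e.
    At e: <><>p requires <>p at some successor in {c, d, e, f}.
      <>p holds at c, so <><>p is true at e.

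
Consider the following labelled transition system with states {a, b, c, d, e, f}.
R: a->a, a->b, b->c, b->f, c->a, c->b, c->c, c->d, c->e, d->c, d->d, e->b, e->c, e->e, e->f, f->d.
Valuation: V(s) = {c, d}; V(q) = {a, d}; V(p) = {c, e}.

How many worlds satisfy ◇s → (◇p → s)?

4

Recall that ◇ψ holds at a world iff ψ holds at some accessible world.
Let φ = ◇s → (◇p → s). Evaluate φ at each world:
  a (successors {a, b}): φ is true.
  b (successors {c, f}): φ is false.
  c (successors {a, b, c, d, e}): φ is true.
  d (successors {c, d}): φ is true.
  e (successors {b, c, e, f}): φ is false.
  f (successors {d}): φ is true.
For instance, at b:
  At b: ◇s is true, ◇p → s is false, so ◇s → (◇p → s) is false.
    At b: ◇s requires s at some successor in {c, f}.
      s holds at c, so ◇s is true at b.
    At b: ◇p is true, s is false, so ◇p → s is false.
      At b: ◇p requires p at some successor in {c, f}.
        p holds at c, so ◇p is true at b.
Satisfying worlds: {a, c, d, f}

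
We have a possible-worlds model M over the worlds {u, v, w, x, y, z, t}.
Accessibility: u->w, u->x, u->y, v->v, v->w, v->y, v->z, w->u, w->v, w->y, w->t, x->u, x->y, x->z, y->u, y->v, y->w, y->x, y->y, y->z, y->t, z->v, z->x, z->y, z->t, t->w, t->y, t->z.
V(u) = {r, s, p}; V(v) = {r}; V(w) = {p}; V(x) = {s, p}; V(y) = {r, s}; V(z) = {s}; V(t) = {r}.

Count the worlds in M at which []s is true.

1

Let φ = []s. Evaluate φ at each world:
  u (successors {w, x, y}): φ is false.
  v (successors {v, w, y, z}): φ is false.
  w (successors {u, v, y, t}): φ is false.
  x (successors {u, y, z}): φ is true.
  y (successors {u, v, w, x, y, z, t}): φ is false.
  z (successors {v, x, y, t}): φ is false.
  t (successors {w, y, z}): φ is false.
For instance, at z:
  At z: []s requires s at every successor {v, x, y, t}.
    s fails at v, so []s is false at z.
Satisfying worlds: {x}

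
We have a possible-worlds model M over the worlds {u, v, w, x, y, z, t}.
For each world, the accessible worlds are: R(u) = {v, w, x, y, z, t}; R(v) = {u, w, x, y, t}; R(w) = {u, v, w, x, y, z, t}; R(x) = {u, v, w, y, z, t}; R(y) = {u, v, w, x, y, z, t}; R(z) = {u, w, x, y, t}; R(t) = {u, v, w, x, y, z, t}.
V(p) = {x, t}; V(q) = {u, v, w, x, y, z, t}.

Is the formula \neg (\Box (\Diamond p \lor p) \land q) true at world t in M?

No

At t: \Box (\Diamond p \lor p) \land q is true, so \neg (\Box (\Diamond p \lor p) \land q) is false.
  At t: \Box (\Diamond p \lor p) is true, q is true, so \Box (\Diamond p \lor p) \land q is true.
    At t: \Box (\Diamond p \lor p) requires \Diamond p \lor p at every successor {u, v, w, x, y, z, t}.
      At u: \Diamond p \lor p is true.
      At v: \Diamond p \lor p is true.
      At w: \Diamond p \lor p is true.
      At x: \Diamond p \lor p is true.
      At y: \Diamond p \lor p is true.
      At z: \Diamond p \lor p is true.
      At t: \Diamond p \lor p is true.
    So \Box (\Diamond p \lor p) is true at t.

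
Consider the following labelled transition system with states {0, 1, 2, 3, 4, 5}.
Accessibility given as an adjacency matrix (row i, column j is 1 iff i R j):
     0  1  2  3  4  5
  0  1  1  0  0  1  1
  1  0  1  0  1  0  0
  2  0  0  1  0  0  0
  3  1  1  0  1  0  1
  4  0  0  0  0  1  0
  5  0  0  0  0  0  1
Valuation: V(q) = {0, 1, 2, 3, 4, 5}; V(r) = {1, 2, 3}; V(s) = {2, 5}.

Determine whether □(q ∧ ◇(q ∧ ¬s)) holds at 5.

No

Recall that □ψ holds at a world iff ψ holds at every accessible world, and ◇ψ holds iff ψ holds at some accessible world.
At 5: □(q ∧ ◇(q ∧ ¬s)) requires q ∧ ◇(q ∧ ¬s) at every successor {5}.
  q ∧ ◇(q ∧ ¬s) fails at 5, so □(q ∧ ◇(q ∧ ¬s)) is false at 5.
    At 5: q is true, ◇(q ∧ ¬s) is false, so q ∧ ◇(q ∧ ¬s) is false.
      At 5: ◇(q ∧ ¬s) requires q ∧ ¬s at some successor in {5}.
        At 5: q ∧ ¬s is false.
      So ◇(q ∧ ¬s) is false at 5.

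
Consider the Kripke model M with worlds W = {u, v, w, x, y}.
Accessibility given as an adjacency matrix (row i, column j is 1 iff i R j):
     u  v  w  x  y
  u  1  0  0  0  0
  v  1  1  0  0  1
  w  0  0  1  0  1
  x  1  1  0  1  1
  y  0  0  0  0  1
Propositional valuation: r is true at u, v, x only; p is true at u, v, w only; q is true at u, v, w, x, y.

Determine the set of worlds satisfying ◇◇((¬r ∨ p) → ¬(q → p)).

Let φ = ◇◇((¬r ∨ p) → ¬(q → p)). Evaluate φ at each world:
  u (successors {u}): φ is false.
  v (successors {u, v, y}): φ is true.
  w (successors {w, y}): φ is true.
  x (successors {u, v, x, y}): φ is true.
  y (successors {y}): φ is true.
For instance, at v:
  At v: ◇◇((¬r ∨ p) → ¬(q → p)) requires ◇((¬r ∨ p) → ¬(q → p)) at some successor in {u, v, y}.
    ◇((¬r ∨ p) → ¬(q → p)) holds at v, so ◇◇((¬r ∨ p) → ¬(q → p)) is true at v.
      At v: ◇((¬r ∨ p) → ¬(q → p)) requires (¬r ∨ p) → ¬(q → p) at some successor in {u, v, y}.
        (¬r ∨ p) → ¬(q → p) holds at y, so ◇((¬r ∨ p) → ¬(q → p)) is true at v.
Satisfying worlds: {v, w, x, y}

v, w, x, y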